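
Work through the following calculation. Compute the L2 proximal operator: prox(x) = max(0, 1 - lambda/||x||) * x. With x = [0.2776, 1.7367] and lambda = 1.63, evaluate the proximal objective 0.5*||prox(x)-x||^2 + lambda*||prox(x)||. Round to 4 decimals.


Step 1: Compute ||x||.
||x|| = 1.7587
Step 2: Compute scaling factor.
scale = max(0, 1 - 1.63/1.7587) = 0.0732
Step 3: prox(x) = [0.0203, 0.1271]
||prox(x)|| = 0.1287
Step 4: Proximal objective.
0.5*||prox-x||^2 = 1.3285
lambda*||prox|| = 0.2098
Total = 1.5383


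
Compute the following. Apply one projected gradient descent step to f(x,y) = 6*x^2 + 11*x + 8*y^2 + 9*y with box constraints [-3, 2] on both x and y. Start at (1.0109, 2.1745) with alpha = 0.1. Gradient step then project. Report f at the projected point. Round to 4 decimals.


Step 1: Compute gradient at (1.0109, 2.1745).
grad_x = 2*6*1.0109 + 11 = 23.1308
grad_y = 2*8*2.1745 + 9 = 43.792
Step 2: Gradient step.
x_raw = 1.0109 - 0.1*23.1308 = -1.3022
y_raw = 2.1745 - 0.1*43.792 = -2.2047
Step 3: Project onto [-3, 2].
x_proj = clip(-1.3022) = -1.3022
y_proj = clip(-2.2047) = -2.2047
Step 4: Evaluate f.
f(-1.3022, -2.2047) = 14.8934


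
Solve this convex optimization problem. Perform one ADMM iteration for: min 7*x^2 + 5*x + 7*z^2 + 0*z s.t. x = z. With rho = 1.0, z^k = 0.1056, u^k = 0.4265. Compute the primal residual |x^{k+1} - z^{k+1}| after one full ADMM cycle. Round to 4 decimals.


ADMM iteration with rho = 1.0, z^k = 0.1056, u^k = 0.4265
Step 1: x-update.
Minimize 7*x^2 + 5*x + (1.0/2)*(x - 0.1056 + 0.4265)^2
FOC: (2*7 + 1.0)*x = -5 + 1.0*(0.1056 - 0.4265)
x^{k+1} = -0.3547
Step 2: z-update.
Minimize 7*z^2 + 0*z + (1.0/2)*(-0.3547 - z + 0.4265)^2
FOC: (2*7 + 1.0)*z = 0 + 1.0*(-0.3547 + 0.4265)
z^{k+1} = 0.0048
Step 3: u-update.
u^{k+1} = 0.4265 - 0.3547 - 0.0048 = 0.067
Step 4: Primal residual = |-0.3547 - 0.0048| = 0.3595


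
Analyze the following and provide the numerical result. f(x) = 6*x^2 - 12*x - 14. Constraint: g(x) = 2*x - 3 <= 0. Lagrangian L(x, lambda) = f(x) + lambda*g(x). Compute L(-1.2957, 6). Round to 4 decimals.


Step 1: Evaluate f(x).
f(-1.2957) = 6*(-1.2957)^2 - 12*(-1.2957) - 14 = 11.6214
Step 2: Evaluate g(x).
g(-1.2957) = 2*-1.2957 - 3 = -5.5914
Step 3: Compute Lagrangian.
L = 11.6214 + 6*-5.5914 = -21.927


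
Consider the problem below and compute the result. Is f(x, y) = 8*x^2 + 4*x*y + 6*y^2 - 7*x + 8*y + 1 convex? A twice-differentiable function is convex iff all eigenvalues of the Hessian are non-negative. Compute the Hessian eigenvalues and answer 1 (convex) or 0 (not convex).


The Hessian of f(x,y) = 8*x^2 + 4*x*y + 6*y^2 - 7*x + 8*y + 1 is:
H = [[16, 4], [4, 12]]
Trace = 16 + 12 = 28
Determinant = 16*12 - (4)^2 = 176
Discriminant = (28)^2 - 4*176 = 80.0
Eigenvalues: lambda_1 = 9.5279, lambda_2 = 18.4721
The function is convex.

1


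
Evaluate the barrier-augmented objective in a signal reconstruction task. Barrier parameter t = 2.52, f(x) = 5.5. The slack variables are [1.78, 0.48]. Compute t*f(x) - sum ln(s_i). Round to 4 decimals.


Step 1: Compute log-barrier.
ln values: [0.5766, -0.734]
phi = -(0.5766 - 0.734) = 0.1574
Step 2: Compute augmented objective.
t*f(x) = 2.52*5.5 = 13.86
Total = 13.86 + 0.1574 = 14.0174


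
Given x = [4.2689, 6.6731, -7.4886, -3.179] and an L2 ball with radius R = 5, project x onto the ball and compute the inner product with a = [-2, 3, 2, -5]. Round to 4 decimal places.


Step 1: Compute ||x|| (intermediates to 6 decimals).
||x|| = sqrt(4.2689^2 + 6.6731^2 + (-7.4886)^2 + (-3.179)^2) = 11.355128
Step 2: Project.
Since ||x|| > R, scale = R/||x|| = 5/11.355128 = 0.44033, proj(x) = scale * x
proj(x) = [1.879725, 2.938366, -3.297455, -1.399809]
Step 3: Dot product.
a^T * proj(x) = -2*1.879725 + 3*2.938366 + 2*(-3.297455) - 5*(-1.399809) = 5.4598


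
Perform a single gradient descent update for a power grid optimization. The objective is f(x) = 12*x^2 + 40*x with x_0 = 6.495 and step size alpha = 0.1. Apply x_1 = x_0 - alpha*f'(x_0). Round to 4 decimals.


We compute the gradient at x_0 and apply the update.
f'(x) = 24*x + 40
f'(6.495) = 24*6.495 + 40 = 195.88
x_1 = 6.495 - 0.1*195.88 = -13.093


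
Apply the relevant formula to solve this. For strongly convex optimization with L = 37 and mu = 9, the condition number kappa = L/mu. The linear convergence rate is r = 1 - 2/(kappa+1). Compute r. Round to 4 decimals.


Step 1: Compute the condition number.
kappa = L/mu = 37/9 = 4.1111
Step 2: Compute the convergence rate.
r = 1 - 2/(kappa + 1) = 1 - 2*mu/(L + mu) = (L - mu)/(L + mu) = 28/46 = 0.6087


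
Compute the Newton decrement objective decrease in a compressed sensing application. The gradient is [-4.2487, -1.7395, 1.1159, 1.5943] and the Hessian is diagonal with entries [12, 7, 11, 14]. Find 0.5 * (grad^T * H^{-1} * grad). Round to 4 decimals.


Step 1: H is diagonal, so H^(-1) * g = [-0.3541, -0.2485, 0.1014, 0.1139].
Step 2: g^T H^(-1) g = sum_i g_i^2 / H_ii
  = (-4.2487)^2/12 + (-1.7395)^2/7 + (1.1159)^2/11 + (1.5943)^2/14
  = 1.5043 + 0.4323 + 0.1132 + 0.1816 = 2.2313
Step 3: Objective decrease = 0.5 * g^T H^(-1) g = 1.1157


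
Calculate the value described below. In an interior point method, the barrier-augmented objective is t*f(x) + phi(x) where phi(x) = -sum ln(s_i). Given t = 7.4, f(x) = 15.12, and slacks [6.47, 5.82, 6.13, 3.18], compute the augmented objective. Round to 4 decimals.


Step 1: Compute log-barrier.
ln values: [1.8672, 1.7613, 1.8132, 1.1569]
phi = -(1.8672 + 1.7613 + 1.8132 + 1.1569) = -6.5986
Step 2: Compute augmented objective.
t*f(x) = 7.4*15.12 = 111.888
Total = 111.888 - 6.5986 = 105.2894


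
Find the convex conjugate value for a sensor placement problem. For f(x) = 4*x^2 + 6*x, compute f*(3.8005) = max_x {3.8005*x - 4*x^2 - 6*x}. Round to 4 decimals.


f*(y) = sup_x {y*x - a*x^2 - b*x} = sup_x {(y-b)*x - a*x^2}
FOC: (y - b) - 2a*x = 0 => x* = (y - b)/(2a)
x* = (3.8005 - 6)/(2*4) = -0.2749
f*(3.8005) = (y-b)^2/(4a) = (3.8005 - 6)^2/(4*4)
= 4.8378/16 = 0.3024


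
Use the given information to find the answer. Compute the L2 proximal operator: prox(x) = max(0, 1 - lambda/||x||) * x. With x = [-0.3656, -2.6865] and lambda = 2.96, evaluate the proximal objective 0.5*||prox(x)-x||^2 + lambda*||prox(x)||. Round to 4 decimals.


Step 1: Compute ||x||.
||x|| = 2.7113
Step 2: Compute scaling factor.
scale = max(0, 1 - 2.96/2.7113) = 0.0
Step 3: prox(x) = [-0.0, -0.0]
||prox(x)|| = 0.0
Step 4: Proximal objective.
0.5*||prox-x||^2 = 3.6755
lambda*||prox|| = 0.0
Total = 3.6755


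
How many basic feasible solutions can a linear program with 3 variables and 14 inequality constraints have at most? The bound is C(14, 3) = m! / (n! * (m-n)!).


Each vertex corresponds to some choice of n active constraints out of m, so the number of vertices is at most C(m, n) = m! / (n!(m-n)!).
m = 14, n = 3
Numerator: 14 * 13 * 12
Denominator: 3! = 6
C(14, 3) = 364


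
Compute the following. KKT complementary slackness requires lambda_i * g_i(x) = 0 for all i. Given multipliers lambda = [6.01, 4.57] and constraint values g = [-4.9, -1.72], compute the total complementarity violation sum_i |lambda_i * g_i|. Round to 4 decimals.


KKT complementary slackness check:
lambda_1 * g_1 = 6.01 * -4.9 = -29.449
lambda_2 * g_2 = 4.57 * -1.72 = -7.8604
Total violation = 29.449 + 7.8604 = 37.3094


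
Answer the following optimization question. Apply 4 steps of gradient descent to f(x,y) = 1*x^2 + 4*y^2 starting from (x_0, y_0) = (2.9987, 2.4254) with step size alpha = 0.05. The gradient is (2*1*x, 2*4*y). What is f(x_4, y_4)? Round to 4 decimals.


Gradient descent on f(x,y) = 1*x^2 + 4*y^2.
Starting point: (2.9987, 2.4254), alpha = 0.05
Step 1: grad_x = 2*1*2.9987 = 5.9974, grad_y = 2*4*2.4254 = 19.4032
  x_1 = 2.9987 - 0.05*5.9974 = 2.6988
  y_1 = 2.4254 - 0.05*19.4032 = 1.4552
Step 2: grad_x = 2*1*2.6988 = 5.3977, grad_y = 2*4*1.4552 = 11.6419
  x_2 = 2.6988 - 0.05*5.3977 = 2.4289
  y_2 = 1.4552 - 0.05*11.6419 = 0.8731
Step 3: grad_x = 2*1*2.4289 = 4.8579, grad_y = 2*4*0.8731 = 6.9852
  x_3 = 2.4289 - 0.05*4.8579 = 2.1861
  y_3 = 0.8731 - 0.05*6.9852 = 0.5239
Step 4: grad_x = 2*1*2.1861 = 4.3721, grad_y = 2*4*0.5239 = 4.1911
  x_4 = 2.1861 - 0.05*4.3721 = 1.9674
  y_4 = 0.5239 - 0.05*4.1911 = 0.3143
f(1.9674, 0.3143) = 1*1.9674^2 + 4*0.3143^2 = 4.2661


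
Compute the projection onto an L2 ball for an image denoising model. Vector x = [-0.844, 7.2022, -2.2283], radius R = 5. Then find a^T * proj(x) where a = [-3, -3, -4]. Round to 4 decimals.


Step 1: Compute ||x|| (intermediates to 6 decimals).
||x|| = sqrt((-0.844)^2 + 7.2022^2 + (-2.2283)^2) = 7.586128
Step 2: Project.
Since ||x|| > R, scale = R/||x|| = 5/7.586128 = 0.659098, proj(x) = scale * x
proj(x) = [-0.556279, 4.746956, -1.468668]
Step 3: Dot product.
a^T * proj(x) = -3*(-0.556279) - 3*4.746956 - 4*(-1.468668) = -6.6974


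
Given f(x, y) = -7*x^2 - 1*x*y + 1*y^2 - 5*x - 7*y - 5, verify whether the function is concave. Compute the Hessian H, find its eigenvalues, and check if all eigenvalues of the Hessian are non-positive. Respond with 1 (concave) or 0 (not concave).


The Hessian of f(x,y) = -7*x^2 - 1*x*y + 1*y^2 - 5*x - 7*y - 5 is:
H = [[-14, -1], [-1, 2]]
Trace = -14 + 2 = -12
Determinant = -14*2 - (-1)^2 = -29
Discriminant = (-12)^2 - 4*-29 = 260.0
Eigenvalues: lambda_1 = -14.0623, lambda_2 = 2.0623
The function is not concave.

0


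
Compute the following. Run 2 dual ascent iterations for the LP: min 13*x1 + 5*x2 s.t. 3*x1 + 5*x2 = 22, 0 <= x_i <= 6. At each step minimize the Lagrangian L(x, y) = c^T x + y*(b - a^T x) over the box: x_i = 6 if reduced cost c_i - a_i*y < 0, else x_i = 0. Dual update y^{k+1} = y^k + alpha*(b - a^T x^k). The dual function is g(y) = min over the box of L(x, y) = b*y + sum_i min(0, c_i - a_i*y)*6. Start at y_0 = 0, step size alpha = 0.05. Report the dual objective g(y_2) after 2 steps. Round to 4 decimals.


Dual ascent for LP: min 13*x1 + 5*x2, 3*x1 + 5*x2 = 22, 0 <= x_i <= 6
Step 1: y^k = 0.0, reduced costs: (13.0, 5.0)
  x^k = (0.0, 0.0), subgradient = b - a^T x = 22.0
  y^{k+1} = 0.0 + 0.05*22.0 = 1.1
Step 2: y^k = 1.1, reduced costs: (9.7, -0.5)
  x^k = (0.0, 6.0), subgradient = b - a^T x = -8.0
  y^{k+1} = 1.1 + 0.05*-8.0 = 0.7
Dual objective at y_2 = 0.7: reduced costs (10.9, 1.5), box minimizer x = (0.0, 0.0)
g(y_2) = b*y + (c1 - a1*y)*x1 + (c2 - a2*y)*x2 = 22*0.7 + 10.9*0.0 + 1.5*0.0 = 15.4 + 0.0 + 0.0 = 15.4


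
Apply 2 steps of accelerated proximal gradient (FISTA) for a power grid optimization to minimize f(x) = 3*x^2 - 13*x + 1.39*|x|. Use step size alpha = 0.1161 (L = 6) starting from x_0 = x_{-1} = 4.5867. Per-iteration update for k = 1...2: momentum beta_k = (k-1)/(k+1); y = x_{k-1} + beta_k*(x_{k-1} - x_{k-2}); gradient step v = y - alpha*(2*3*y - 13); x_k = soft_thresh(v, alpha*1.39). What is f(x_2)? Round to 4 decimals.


FISTA on f(x) = 3*x^2 - 13*x + 1.39*|x|
L = 6, alpha = 0.1161
Iteration 1: beta = 0.0, y = 4.5867 + 0.0*(4.5867 - 4.5867) = 4.5867
  grad(y) = 14.5202, v = y - alpha*grad = 2.9009
  prox(v) = soft_thresh(2.9009, 0.1614) = 2.7395
Iteration 2: beta = 0.3333, y = 2.7395 + 0.3333*(2.7395 - 4.5867) = 2.1238
  grad(y) = -0.2572, v = y - alpha*grad = 2.1537
  prox(v) = soft_thresh(2.1537, 0.1614) = 1.9923
f(x_2) = 3*1.9923^2 - 13*1.9923 + 1.39*|1.9923| = -11.2228


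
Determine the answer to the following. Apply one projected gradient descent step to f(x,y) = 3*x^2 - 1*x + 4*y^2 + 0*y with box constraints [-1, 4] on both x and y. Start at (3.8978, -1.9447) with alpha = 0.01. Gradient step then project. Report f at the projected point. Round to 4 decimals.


Step 1: Compute gradient at (3.8978, -1.9447).
grad_x = 2*3*3.8978 - 1 = 22.3868
grad_y = 2*4*-1.9447 + 0 = -15.5576
Step 2: Gradient step.
x_raw = 3.8978 - 0.01*22.3868 = 3.6739
y_raw = -1.9447 - 0.01*-15.5576 = -1.7891
Step 3: Project onto [-1, 4].
x_proj = clip(3.6739) = 3.6739
y_proj = clip(-1.7891) = -1.0
Step 4: Evaluate f.
f(3.6739, -1.0) = 40.8194


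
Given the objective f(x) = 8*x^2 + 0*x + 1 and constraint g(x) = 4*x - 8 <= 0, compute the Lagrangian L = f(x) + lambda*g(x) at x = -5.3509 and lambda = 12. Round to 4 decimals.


Step 1: Evaluate f(x).
f(-5.3509) = 8*(-5.3509)^2 + 0*(-5.3509) + 1 = 230.057
Step 2: Evaluate g(x).
g(-5.3509) = 4*-5.3509 - 8 = -29.4036
Step 3: Compute Lagrangian.
L = 230.057 + 12*-29.4036 = -122.7862


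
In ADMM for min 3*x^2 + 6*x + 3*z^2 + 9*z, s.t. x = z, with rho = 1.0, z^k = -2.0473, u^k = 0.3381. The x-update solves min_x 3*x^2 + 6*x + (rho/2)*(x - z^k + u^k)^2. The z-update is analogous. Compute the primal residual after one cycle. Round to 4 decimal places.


ADMM iteration with rho = 1.0, z^k = -2.0473, u^k = 0.3381
Step 1: x-update.
Minimize 3*x^2 + 6*x + (1.0/2)*(x + 2.0473 + 0.3381)^2
FOC: (2*3 + 1.0)*x = -6 + 1.0*(-2.0473 - 0.3381)
x^{k+1} = -1.1979
Step 2: z-update.
Minimize 3*z^2 + 9*z + (1.0/2)*(-1.1979 - z + 0.3381)^2
FOC: (2*3 + 1.0)*z = -9 + 1.0*(-1.1979 + 0.3381)
z^{k+1} = -1.4085
Step 3: u-update.
u^{k+1} = 0.3381 - 1.1979 + 1.4085 = 0.5487
Step 4: Primal residual = |-1.1979 + 1.4085| = 0.2106


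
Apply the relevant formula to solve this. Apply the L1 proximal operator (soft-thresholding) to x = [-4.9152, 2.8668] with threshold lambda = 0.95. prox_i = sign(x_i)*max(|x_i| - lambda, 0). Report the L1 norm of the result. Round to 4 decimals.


Soft-thresholding with lambda = 0.95:
prox(-4.9152) = sign(-4.9152)*max(|-4.9152| - 0.95, 0) = -3.9652
prox(2.8668) = sign(2.8668)*max(|2.8668| - 0.95, 0) = 1.9168
prox(x) = [-3.9652, 1.9168]
||prox(x)||_1 = 3.9652 + 1.9168 = 5.882


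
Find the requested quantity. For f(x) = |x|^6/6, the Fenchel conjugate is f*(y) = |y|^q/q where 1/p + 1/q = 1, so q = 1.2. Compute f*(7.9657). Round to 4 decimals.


The conjugate exponent q satisfies 1/p + 1/q = 1.
p = 6, so q = 6/(6 - 1) = 1.2
|y|^q = 7.9657^1.2 = 12.0634
f*(7.9657) = 12.0634 / 1.2 = 10.0528


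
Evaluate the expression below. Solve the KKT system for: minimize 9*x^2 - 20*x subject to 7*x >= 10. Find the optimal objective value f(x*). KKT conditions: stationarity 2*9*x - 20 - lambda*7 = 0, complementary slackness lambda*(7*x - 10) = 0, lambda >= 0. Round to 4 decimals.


Step 1: Try lambda = 0 (constraint inactive).
x_unc = 20/(2*9) = 1.1111
Check: 7*1.1111 = 7.7777 < 10 -- violated!
Step 2: Constraint must be active: 7*x = 10
x* = 10/7 = 1.4286 (rounded; the exact value 10/7 is used below)
lambda = (2*9*(10/7) - 20)/7 = 0.8163
Step 3: Compute optimal value.
f(x*) = 9*(10/7)^2 - 20*(10/7) = -10.2041


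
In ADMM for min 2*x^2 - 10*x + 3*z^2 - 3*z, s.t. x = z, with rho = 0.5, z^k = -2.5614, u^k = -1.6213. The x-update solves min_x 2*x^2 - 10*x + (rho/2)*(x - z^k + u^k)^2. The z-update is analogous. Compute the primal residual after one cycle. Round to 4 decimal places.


ADMM iteration with rho = 0.5, z^k = -2.5614, u^k = -1.6213
Step 1: x-update.
Minimize 2*x^2 - 10*x + (0.5/2)*(x + 2.5614 - 1.6213)^2
FOC: (2*2 + 0.5)*x = 10 + 0.5*(-2.5614 + 1.6213)
x^{k+1} = 2.1178
Step 2: z-update.
Minimize 3*z^2 - 3*z + (0.5/2)*(2.1178 - z - 1.6213)^2
FOC: (2*3 + 0.5)*z = 3 + 0.5*(2.1178 - 1.6213)
z^{k+1} = 0.4997
Step 3: u-update.
u^{k+1} = -1.6213 + 2.1178 - 0.4997 = -0.0033
Step 4: Primal residual = |2.1178 - 0.4997| = 1.618


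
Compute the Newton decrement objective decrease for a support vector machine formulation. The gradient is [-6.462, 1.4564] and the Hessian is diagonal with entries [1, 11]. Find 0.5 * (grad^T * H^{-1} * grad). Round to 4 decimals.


Step 1: H is diagonal, so H^(-1) * g = [-6.462, 0.1324].
Step 2: g^T H^(-1) g = sum_i g_i^2 / H_ii
  = (-6.462)^2/1 + (1.4564)^2/11
  = 41.7574 + 0.1928 = 41.9503
Step 3: Objective decrease = 0.5 * g^T H^(-1) g = 20.9751


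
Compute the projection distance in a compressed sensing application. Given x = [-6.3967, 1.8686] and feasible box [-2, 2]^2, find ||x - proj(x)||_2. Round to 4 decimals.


Project each component onto [-2, 2].
clip(-6.3967) = -2.0, clip(1.8686) = 1.8686
Projection = [-2.0, 1.8686]
Squared diffs: [19.331, 0.0]
Distance = sqrt(19.331) = 4.3967


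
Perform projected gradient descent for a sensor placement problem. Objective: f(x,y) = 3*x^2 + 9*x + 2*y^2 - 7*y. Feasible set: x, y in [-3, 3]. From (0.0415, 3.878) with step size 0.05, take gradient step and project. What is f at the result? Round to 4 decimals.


Step 1: Compute gradient at (0.0415, 3.878).
grad_x = 2*3*0.0415 + 9 = 9.249
grad_y = 2*2*3.878 - 7 = 8.512
Step 2: Gradient step.
x_raw = 0.0415 - 0.05*9.249 = -0.421
y_raw = 3.878 - 0.05*8.512 = 3.4524
Step 3: Project onto [-3, 3].
x_proj = clip(-0.421) = -0.421
y_proj = clip(3.4524) = 3.0
Step 4: Evaluate f.
f(-0.421, 3.0) = -6.257


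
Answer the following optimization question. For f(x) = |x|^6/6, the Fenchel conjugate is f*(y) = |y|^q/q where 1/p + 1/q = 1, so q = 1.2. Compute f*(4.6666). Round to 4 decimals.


The conjugate exponent q satisfies 1/p + 1/q = 1.
p = 6, so q = 6/(6 - 1) = 1.2
|y|^q = 4.6666^1.2 = 6.3504
f*(4.6666) = 6.3504 / 1.2 = 5.292


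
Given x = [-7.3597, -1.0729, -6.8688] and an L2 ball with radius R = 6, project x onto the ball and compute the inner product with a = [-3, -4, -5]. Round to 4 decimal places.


Step 1: Compute ||x|| (intermediates to 6 decimals).
||x|| = sqrt((-7.3597)^2 + (-1.0729)^2 + (-6.8688)^2) = 10.124066
Step 2: Project.
Since ||x|| > R, scale = R/||x|| = 6/10.124066 = 0.592647, proj(x) = scale * x
proj(x) = [-4.361704, -0.635851, -4.070774]
Step 3: Dot product.
a^T * proj(x) = -3*(-4.361704) - 4*(-0.635851) - 5*(-4.070774) = 35.9824


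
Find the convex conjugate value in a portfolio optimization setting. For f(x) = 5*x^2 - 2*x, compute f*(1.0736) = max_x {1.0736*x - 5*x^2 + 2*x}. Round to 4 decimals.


f*(y) = sup_x {y*x - a*x^2 - b*x} = sup_x {(y-b)*x - a*x^2}
FOC: (y - b) - 2a*x = 0 => x* = (y - b)/(2a)
x* = (1.0736 + 2)/(2*5) = 0.3074
f*(1.0736) = (y-b)^2/(4a) = (1.0736 + 2)^2/(4*5)
= 9.447/20 = 0.4724


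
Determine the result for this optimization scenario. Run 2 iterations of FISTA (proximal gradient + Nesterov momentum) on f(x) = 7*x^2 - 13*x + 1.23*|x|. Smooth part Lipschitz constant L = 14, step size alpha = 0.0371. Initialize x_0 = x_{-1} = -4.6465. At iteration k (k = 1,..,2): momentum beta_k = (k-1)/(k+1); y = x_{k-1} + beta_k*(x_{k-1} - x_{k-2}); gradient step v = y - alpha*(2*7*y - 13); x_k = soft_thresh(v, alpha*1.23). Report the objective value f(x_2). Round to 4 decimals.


FISTA on f(x) = 7*x^2 - 13*x + 1.23*|x|
L = 14, alpha = 0.0371
Iteration 1: beta = 0.0, y = -4.6465 + 0.0*(-4.6465 + 4.6465) = -4.6465
  grad(y) = -78.051, v = y - alpha*grad = -1.7508
  prox(v) = soft_thresh(-1.7508, 0.0456) = -1.7052
Iteration 2: beta = 0.3333, y = -1.7052 + 0.3333*(-1.7052 + 4.6465) = -0.7247
  grad(y) = -23.1463, v = y - alpha*grad = 0.134
  prox(v) = soft_thresh(0.134, 0.0456) = 0.0884
f(x_2) = 7*0.0884^2 - 13*0.0884 + 1.23*|0.0884| = -0.9853


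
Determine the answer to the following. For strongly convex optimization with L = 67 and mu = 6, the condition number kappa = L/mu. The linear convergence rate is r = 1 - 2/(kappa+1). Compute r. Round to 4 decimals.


Step 1: Compute the condition number.
kappa = L/mu = 67/6 = 11.1667
Step 2: Compute the convergence rate.
r = 1 - 2/(kappa + 1) = 1 - 2*mu/(L + mu) = (L - mu)/(L + mu) = 61/73 = 0.8356


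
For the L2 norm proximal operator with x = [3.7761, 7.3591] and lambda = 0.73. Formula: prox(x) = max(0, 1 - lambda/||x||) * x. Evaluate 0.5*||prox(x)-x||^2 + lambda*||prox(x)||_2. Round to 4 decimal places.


Step 1: Compute ||x||.
||x|| = 8.2714
Step 2: Compute scaling factor.
scale = max(0, 1 - 0.73/8.2714) = 0.9117
Step 3: prox(x) = [3.4428, 6.7096]
||prox(x)|| = 7.5414
Step 4: Proximal objective.
0.5*||prox-x||^2 = 0.2665
lambda*||prox|| = 5.5052
Total = 5.7716


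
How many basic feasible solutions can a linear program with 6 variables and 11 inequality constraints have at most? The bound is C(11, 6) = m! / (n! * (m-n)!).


Each vertex corresponds to some choice of n active constraints out of m, so the number of vertices is at most C(m, n) = m! / (n!(m-n)!).
m = 11, n = 6
Numerator: 11 * 10 * 9 * 8 * 7 * 6
Denominator: 6! = 720
C(11, 6) = 462


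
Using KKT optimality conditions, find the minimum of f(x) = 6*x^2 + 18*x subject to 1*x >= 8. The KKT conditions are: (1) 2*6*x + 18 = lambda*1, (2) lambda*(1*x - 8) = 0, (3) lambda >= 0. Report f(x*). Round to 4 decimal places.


Step 1: Try lambda = 0 (constraint inactive).
x_unc = -18/(2*6) = -1.5
Check: 1*-1.5 = -1.5 < 8 -- violated!
Step 2: Constraint must be active: 1*x = 8
x* = 8/1 = 8.0
lambda = (2*6*8.0 + 18)/1 = 114.0
Step 3: Compute optimal value.
f(x*) = 6*8.0^2 + 18*8.0 = 528.0


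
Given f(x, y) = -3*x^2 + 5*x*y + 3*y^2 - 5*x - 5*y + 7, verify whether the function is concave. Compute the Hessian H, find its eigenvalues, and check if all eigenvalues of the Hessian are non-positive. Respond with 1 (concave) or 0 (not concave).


The Hessian of f(x,y) = -3*x^2 + 5*x*y + 3*y^2 - 5*x - 5*y + 7 is:
H = [[-6, 5], [5, 6]]
Trace = -6 + 6 = 0
Determinant = -6*6 - (5)^2 = -61
Discriminant = (0)^2 - 4*-61 = 244.0
Eigenvalues: lambda_1 = -7.8102, lambda_2 = 7.8102
The function is not concave.

0


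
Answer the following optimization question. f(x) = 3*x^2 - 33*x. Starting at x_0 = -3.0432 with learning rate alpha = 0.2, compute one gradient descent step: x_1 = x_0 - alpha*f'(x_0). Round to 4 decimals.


We compute the gradient at x_0 and apply the update.
f'(x) = 6*x - 33
f'(-3.0432) = 6*-3.0432 - 33 = -51.2592
x_1 = -3.0432 - 0.2*-51.2592 = 7.2086


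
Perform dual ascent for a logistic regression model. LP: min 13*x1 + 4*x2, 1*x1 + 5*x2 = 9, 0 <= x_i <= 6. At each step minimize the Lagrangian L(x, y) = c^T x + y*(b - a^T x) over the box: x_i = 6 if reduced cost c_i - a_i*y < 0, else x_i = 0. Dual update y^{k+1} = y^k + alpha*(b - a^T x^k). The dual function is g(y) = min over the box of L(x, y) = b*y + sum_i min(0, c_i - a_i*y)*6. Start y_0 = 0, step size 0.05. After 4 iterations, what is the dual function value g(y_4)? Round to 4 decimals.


Dual ascent for LP: min 13*x1 + 4*x2, 1*x1 + 5*x2 = 9, 0 <= x_i <= 6
Step 1: y^k = 0.0, reduced costs: (13.0, 4.0)
  x^k = (0.0, 0.0), subgradient = b - a^T x = 9.0
  y^{k+1} = 0.0 + 0.05*9.0 = 0.45
Step 2: y^k = 0.45, reduced costs: (12.55, 1.75)
  x^k = (0.0, 0.0), subgradient = b - a^T x = 9.0
  y^{k+1} = 0.45 + 0.05*9.0 = 0.9
Step 3: y^k = 0.9, reduced costs: (12.1, -0.5)
  x^k = (0.0, 6.0), subgradient = b - a^T x = -21.0
  y^{k+1} = 0.9 + 0.05*-21.0 = -0.15
Step 4: y^k = -0.15, reduced costs: (13.15, 4.75)
  x^k = (0.0, 0.0), subgradient = b - a^T x = 9.0
  y^{k+1} = -0.15 + 0.05*9.0 = 0.3
Dual objective at y_4 = 0.3: reduced costs (12.7, 2.5), box minimizer x = (0.0, 0.0)
g(y_4) = b*y + (c1 - a1*y)*x1 + (c2 - a2*y)*x2 = 9*0.3 + 12.7*0.0 + 2.5*0.0 = 2.7 + 0.0 + 0.0 = 2.7


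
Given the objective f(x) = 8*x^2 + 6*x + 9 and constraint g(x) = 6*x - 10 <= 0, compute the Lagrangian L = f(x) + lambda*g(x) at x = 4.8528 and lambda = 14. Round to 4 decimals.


Step 1: Evaluate f(x).
f(4.8528) = 8*4.8528^2 + 6*4.8528 + 9 = 226.5141
Step 2: Evaluate g(x).
g(4.8528) = 6*4.8528 - 10 = 19.1168
Step 3: Compute Lagrangian.
L = 226.5141 + 14*19.1168 = 494.1493


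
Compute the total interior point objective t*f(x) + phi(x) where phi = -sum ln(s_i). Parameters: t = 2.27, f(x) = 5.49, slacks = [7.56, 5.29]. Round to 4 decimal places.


Step 1: Compute log-barrier.
ln values: [2.0229, 1.6658]
phi = -(2.0229 + 1.6658) = -3.6887
Step 2: Compute augmented objective.
t*f(x) = 2.27*5.49 = 12.4623
Total = 12.4623 - 3.6887 = 8.7736


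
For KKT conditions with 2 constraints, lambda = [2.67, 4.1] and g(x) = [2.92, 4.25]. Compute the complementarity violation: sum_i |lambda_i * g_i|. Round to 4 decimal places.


KKT complementary slackness check:
lambda_1 * g_1 = 2.67 * 2.92 = 7.7964
lambda_2 * g_2 = 4.1 * 4.25 = 17.425
Total violation = 7.7964 + 17.425 = 25.2214


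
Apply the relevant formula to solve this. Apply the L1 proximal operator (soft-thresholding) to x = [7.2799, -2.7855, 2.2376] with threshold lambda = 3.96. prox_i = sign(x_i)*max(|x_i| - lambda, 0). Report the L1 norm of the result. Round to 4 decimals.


Soft-thresholding with lambda = 3.96:
prox(7.2799) = sign(7.2799)*max(|7.2799| - 3.96, 0) = 3.3199
prox(-2.7855) = sign(-2.7855)*max(|-2.7855| - 3.96, 0) = 0.0
prox(2.2376) = sign(2.2376)*max(|2.2376| - 3.96, 0) = 0.0
prox(x) = [3.3199, 0.0, 0.0]
||prox(x)||_1 = 3.3199 + 0.0 + 0.0 = 3.3199


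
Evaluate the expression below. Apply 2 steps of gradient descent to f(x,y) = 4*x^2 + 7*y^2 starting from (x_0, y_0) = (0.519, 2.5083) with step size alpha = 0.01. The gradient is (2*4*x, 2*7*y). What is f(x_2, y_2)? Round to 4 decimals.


Gradient descent on f(x,y) = 4*x^2 + 7*y^2.
Starting point: (0.519, 2.5083), alpha = 0.01
Step 1: grad_x = 2*4*0.519 = 4.152, grad_y = 2*7*2.5083 = 35.1162
  x_1 = 0.519 - 0.01*4.152 = 0.4775
  y_1 = 2.5083 - 0.01*35.1162 = 2.1571
Step 2: grad_x = 2*4*0.4775 = 3.8198, grad_y = 2*7*2.1571 = 30.1999
  x_2 = 0.4775 - 0.01*3.8198 = 0.4393
  y_2 = 2.1571 - 0.01*30.1999 = 1.8551
f(0.4393, 1.8551) = 4*0.4393^2 + 7*1.8551^2 = 24.8626


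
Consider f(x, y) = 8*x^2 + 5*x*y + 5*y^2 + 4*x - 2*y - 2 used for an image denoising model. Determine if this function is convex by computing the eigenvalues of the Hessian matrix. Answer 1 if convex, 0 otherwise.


The Hessian of f(x,y) = 8*x^2 + 5*x*y + 5*y^2 + 4*x - 2*y - 2 is:
H = [[16, 5], [5, 10]]
Trace = 16 + 10 = 26
Determinant = 16*10 - (5)^2 = 135
Discriminant = (26)^2 - 4*135 = 136.0
Eigenvalues: lambda_1 = 7.169, lambda_2 = 18.831
The function is convex.

1


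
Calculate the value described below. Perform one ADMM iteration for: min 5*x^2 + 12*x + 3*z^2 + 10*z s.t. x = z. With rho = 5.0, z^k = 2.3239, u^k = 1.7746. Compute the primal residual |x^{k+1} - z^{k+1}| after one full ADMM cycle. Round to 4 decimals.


ADMM iteration with rho = 5.0, z^k = 2.3239, u^k = 1.7746
Step 1: x-update.
Minimize 5*x^2 + 12*x + (5.0/2)*(x - 2.3239 + 1.7746)^2
FOC: (2*5 + 5.0)*x = -12 + 5.0*(2.3239 - 1.7746)
x^{k+1} = -0.6169
Step 2: z-update.
Minimize 3*z^2 + 10*z + (5.0/2)*(-0.6169 - z + 1.7746)^2
FOC: (2*3 + 5.0)*z = -10 + 5.0*(-0.6169 + 1.7746)
z^{k+1} = -0.3829
Step 3: u-update.
u^{k+1} = 1.7746 - 0.6169 + 0.3829 = 1.5406
Step 4: Primal residual = |-0.6169 + 0.3829| = 0.234


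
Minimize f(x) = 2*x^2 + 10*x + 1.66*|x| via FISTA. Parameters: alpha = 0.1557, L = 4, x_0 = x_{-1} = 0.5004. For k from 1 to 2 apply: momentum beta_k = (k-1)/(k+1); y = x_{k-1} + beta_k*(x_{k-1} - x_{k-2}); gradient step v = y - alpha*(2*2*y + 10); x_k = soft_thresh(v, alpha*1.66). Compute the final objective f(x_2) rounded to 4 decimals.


FISTA on f(x) = 2*x^2 + 10*x + 1.66*|x|
L = 4, alpha = 0.1557
Iteration 1: beta = 0.0, y = 0.5004 + 0.0*(0.5004 - 0.5004) = 0.5004
  grad(y) = 12.0016, v = y - alpha*grad = -1.3682
  prox(v) = soft_thresh(-1.3682, 0.2585) = -1.1098
Iteration 2: beta = 0.3333, y = -1.1098 + 0.3333*(-1.1098 - 0.5004) = -1.6465
  grad(y) = 3.4139, v = y - alpha*grad = -2.1781
  prox(v) = soft_thresh(-2.1781, 0.2585) = -1.9196
f(x_2) = 2*(-1.9196)^2 + 10*(-1.9196) + 1.66*|-1.9196| = -8.6397


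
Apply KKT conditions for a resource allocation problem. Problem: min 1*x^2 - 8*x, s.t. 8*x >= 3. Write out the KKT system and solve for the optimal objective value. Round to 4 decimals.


Step 1: Try lambda = 0 (constraint inactive).
Stationarity: 2*1*x - 8 = 0
x* = 8/(2*1) = 4.0
Check constraint: 8*4.0 = 32.0 >= 3 -- satisfied.
Step 2: Compute optimal value.
f(x*) = 1*4.0^2 - 8*4.0 = -16.0


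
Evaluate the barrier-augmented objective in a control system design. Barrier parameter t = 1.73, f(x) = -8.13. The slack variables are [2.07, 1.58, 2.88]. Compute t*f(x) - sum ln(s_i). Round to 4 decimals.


Step 1: Compute log-barrier.
ln values: [0.7275, 0.4574, 1.0578]
phi = -(0.7275 + 0.4574 + 1.0578) = -2.2428
Step 2: Compute augmented objective.
t*f(x) = 1.73*-8.13 = -14.0649
Total = -14.0649 - 2.2428 = -16.3077


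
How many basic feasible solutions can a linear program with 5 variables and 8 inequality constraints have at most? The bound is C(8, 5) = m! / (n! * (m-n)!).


Each vertex corresponds to some choice of n active constraints out of m, so the number of vertices is at most C(m, n) = m! / (n!(m-n)!).
m = 8, n = 5
Numerator: 8 * 7 * 6 * 5 * 4
Denominator: 5! = 120
C(8, 5) = 56


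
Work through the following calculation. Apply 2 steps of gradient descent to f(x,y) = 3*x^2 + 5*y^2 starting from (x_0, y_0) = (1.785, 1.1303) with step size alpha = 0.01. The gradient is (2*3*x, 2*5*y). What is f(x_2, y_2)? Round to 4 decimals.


Gradient descent on f(x,y) = 3*x^2 + 5*y^2.
Starting point: (1.785, 1.1303), alpha = 0.01
Step 1: grad_x = 2*3*1.785 = 10.71, grad_y = 2*5*1.1303 = 11.303
  x_1 = 1.785 - 0.01*10.71 = 1.6779
  y_1 = 1.1303 - 0.01*11.303 = 1.0173
Step 2: grad_x = 2*3*1.6779 = 10.0674, grad_y = 2*5*1.0173 = 10.1727
  x_2 = 1.6779 - 0.01*10.0674 = 1.5772
  y_2 = 1.0173 - 0.01*10.1727 = 0.9155
f(1.5772, 0.9155) = 3*1.5772^2 + 5*0.9155^2 = 11.654


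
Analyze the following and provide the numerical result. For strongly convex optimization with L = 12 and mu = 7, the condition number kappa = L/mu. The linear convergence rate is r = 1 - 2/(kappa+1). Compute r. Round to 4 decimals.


Step 1: Compute the condition number.
kappa = L/mu = 12/7 = 1.7143
Step 2: Compute the convergence rate.
r = 1 - 2/(kappa + 1) = 1 - 2*mu/(L + mu) = (L - mu)/(L + mu) = 5/19 = 0.2632


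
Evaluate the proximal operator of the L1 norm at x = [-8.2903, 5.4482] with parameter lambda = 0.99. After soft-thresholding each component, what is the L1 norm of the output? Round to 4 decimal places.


Soft-thresholding with lambda = 0.99:
prox(-8.2903) = sign(-8.2903)*max(|-8.2903| - 0.99, 0) = -7.3003
prox(5.4482) = sign(5.4482)*max(|5.4482| - 0.99, 0) = 4.4582
prox(x) = [-7.3003, 4.4582]
||prox(x)||_1 = 7.3003 + 4.4582 = 11.7585


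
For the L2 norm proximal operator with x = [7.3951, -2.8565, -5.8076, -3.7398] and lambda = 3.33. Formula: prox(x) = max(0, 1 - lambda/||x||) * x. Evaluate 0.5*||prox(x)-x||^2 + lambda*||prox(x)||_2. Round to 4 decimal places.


Step 1: Compute ||x||.
||x|| = 10.5148
Step 2: Compute scaling factor.
scale = max(0, 1 - 3.33/10.5148) = 0.6833
Step 3: prox(x) = [5.0531, -1.9519, -3.9684, -2.5554]
||prox(x)|| = 7.1848
Step 4: Proximal objective.
0.5*||prox-x||^2 = 5.5445
lambda*||prox|| = 23.9254
Total = 29.4699


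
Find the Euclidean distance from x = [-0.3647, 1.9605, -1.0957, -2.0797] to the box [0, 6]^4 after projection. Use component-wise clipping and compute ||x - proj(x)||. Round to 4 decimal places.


Project each component onto [0, 6].
clip(-0.3647) = 0.0, clip(1.9605) = 1.9605, clip(-1.0957) = 0.0, clip(-2.0797) = 0.0
Projection = [0.0, 1.9605, 0.0, 0.0]
Squared diffs: [0.133, 0.0, 1.2006, 4.3252]
Distance = sqrt(5.6588) = 2.3788


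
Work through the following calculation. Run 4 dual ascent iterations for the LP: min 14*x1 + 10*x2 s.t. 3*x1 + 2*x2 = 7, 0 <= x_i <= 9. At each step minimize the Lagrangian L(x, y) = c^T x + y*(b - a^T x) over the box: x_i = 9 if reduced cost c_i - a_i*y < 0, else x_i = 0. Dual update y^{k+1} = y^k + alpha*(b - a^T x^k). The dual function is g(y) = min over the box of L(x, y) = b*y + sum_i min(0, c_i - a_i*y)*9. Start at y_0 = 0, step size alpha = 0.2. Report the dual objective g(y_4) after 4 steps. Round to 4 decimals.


Dual ascent for LP: min 14*x1 + 10*x2, 3*x1 + 2*x2 = 7, 0 <= x_i <= 9
Step 1: y^k = 0.0, reduced costs: (14.0, 10.0)
  x^k = (0.0, 0.0), subgradient = b - a^T x = 7.0
  y^{k+1} = 0.0 + 0.2*7.0 = 1.4
Step 2: y^k = 1.4, reduced costs: (9.8, 7.2)
  x^k = (0.0, 0.0), subgradient = b - a^T x = 7.0
  y^{k+1} = 1.4 + 0.2*7.0 = 2.8
Step 3: y^k = 2.8, reduced costs: (5.6, 4.4)
  x^k = (0.0, 0.0), subgradient = b - a^T x = 7.0
  y^{k+1} = 2.8 + 0.2*7.0 = 4.2
Step 4: y^k = 4.2, reduced costs: (1.4, 1.6)
  x^k = (0.0, 0.0), subgradient = b - a^T x = 7.0
  y^{k+1} = 4.2 + 0.2*7.0 = 5.6
Dual objective at y_4 = 5.6: reduced costs (-2.8, -1.2), box minimizer x = (9.0, 9.0)
g(y_4) = b*y + (c1 - a1*y)*x1 + (c2 - a2*y)*x2 = 7*5.6 + (-2.8)*9.0 + (-1.2)*9.0 = 39.2 - 25.2 - 10.8 = 3.2


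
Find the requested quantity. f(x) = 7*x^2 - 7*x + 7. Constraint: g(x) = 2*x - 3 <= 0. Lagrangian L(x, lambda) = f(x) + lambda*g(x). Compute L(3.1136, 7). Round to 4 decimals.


Step 1: Evaluate f(x).
f(3.1136) = 7*3.1136^2 - 7*3.1136 + 7 = 53.0663
Step 2: Evaluate g(x).
g(3.1136) = 2*3.1136 - 3 = 3.2272
Step 3: Compute Lagrangian.
L = 53.0663 + 7*3.2272 = 75.6567


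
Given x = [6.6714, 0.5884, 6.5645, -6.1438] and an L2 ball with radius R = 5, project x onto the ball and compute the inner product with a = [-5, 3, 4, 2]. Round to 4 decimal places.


Step 1: Compute ||x|| (intermediates to 6 decimals).
||x|| = sqrt(6.6714^2 + 0.5884^2 + 6.5645^2 + (-6.1438)^2) = 11.211277
Step 2: Project.
Since ||x|| > R, scale = R/||x|| = 5/11.211277 = 0.44598, proj(x) = scale * x
proj(x) = [2.975311, 0.262415, 2.927636, -2.740012]
Step 3: Dot product.
a^T * proj(x) = -5*2.975311 + 3*0.262415 + 4*2.927636 + 2*(-2.740012) = -7.8588


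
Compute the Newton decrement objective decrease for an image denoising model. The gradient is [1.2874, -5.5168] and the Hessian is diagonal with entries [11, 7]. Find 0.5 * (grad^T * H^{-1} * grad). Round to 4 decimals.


Step 1: H is diagonal, so H^(-1) * g = [0.117, -0.7881].
Step 2: g^T H^(-1) g = sum_i g_i^2 / H_ii
  = (1.2874)^2/11 + (-5.5168)^2/7
  = 0.1507 + 4.3479 = 4.4985
Step 3: Objective decrease = 0.5 * g^T H^(-1) g = 2.2493


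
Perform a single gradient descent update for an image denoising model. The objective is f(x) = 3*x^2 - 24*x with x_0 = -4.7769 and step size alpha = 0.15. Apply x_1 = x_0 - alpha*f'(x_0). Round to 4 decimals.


We compute the gradient at x_0 and apply the update.
f'(x) = 6*x - 24
f'(-4.7769) = 6*-4.7769 - 24 = -52.6614
x_1 = -4.7769 - 0.15*-52.6614 = 3.1223


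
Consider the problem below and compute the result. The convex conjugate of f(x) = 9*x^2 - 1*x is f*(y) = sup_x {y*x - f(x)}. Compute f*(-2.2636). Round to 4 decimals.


f*(y) = sup_x {y*x - a*x^2 - b*x} = sup_x {(y-b)*x - a*x^2}
FOC: (y - b) - 2a*x = 0 => x* = (y - b)/(2a)
x* = (-2.2636 + 1)/(2*9) = -0.0702
f*(-2.2636) = (y-b)^2/(4a) = (-2.2636 + 1)^2/(4*9)
= 1.5967/36 = 0.0444


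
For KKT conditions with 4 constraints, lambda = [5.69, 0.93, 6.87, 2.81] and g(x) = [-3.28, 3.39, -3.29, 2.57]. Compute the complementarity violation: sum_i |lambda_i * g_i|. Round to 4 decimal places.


KKT complementary slackness check:
lambda_1 * g_1 = 5.69 * -3.28 = -18.6632
lambda_2 * g_2 = 0.93 * 3.39 = 3.1527
lambda_3 * g_3 = 6.87 * -3.29 = -22.6023
lambda_4 * g_4 = 2.81 * 2.57 = 7.2217
Total violation = 18.6632 + 3.1527 + 22.6023 + 7.2217 = 51.6399


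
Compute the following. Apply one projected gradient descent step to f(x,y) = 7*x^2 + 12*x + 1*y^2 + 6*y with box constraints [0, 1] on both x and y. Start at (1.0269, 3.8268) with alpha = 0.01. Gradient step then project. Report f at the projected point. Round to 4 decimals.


Step 1: Compute gradient at (1.0269, 3.8268).
grad_x = 2*7*1.0269 + 12 = 26.3766
grad_y = 2*1*3.8268 + 6 = 13.6536
Step 2: Gradient step.
x_raw = 1.0269 - 0.01*26.3766 = 0.7631
y_raw = 3.8268 - 0.01*13.6536 = 3.6903
Step 3: Project onto [0, 1].
x_proj = clip(0.7631) = 0.7631
y_proj = clip(3.6903) = 1.0
Step 4: Evaluate f.
f(0.7631, 1.0) = 20.2342


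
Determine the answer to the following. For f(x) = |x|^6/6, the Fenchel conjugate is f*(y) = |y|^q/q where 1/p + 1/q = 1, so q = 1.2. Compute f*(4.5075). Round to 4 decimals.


The conjugate exponent q satisfies 1/p + 1/q = 1.
p = 6, so q = 6/(6 - 1) = 1.2
|y|^q = 4.5075^1.2 = 6.0915
f*(4.5075) = 6.0915 / 1.2 = 5.0762


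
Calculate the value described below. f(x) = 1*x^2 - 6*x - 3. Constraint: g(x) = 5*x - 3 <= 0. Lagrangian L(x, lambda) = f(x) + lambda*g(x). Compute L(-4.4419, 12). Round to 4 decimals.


Step 1: Evaluate f(x).
f(-4.4419) = 1*(-4.4419)^2 - 6*(-4.4419) - 3 = 43.3819
Step 2: Evaluate g(x).
g(-4.4419) = 5*-4.4419 - 3 = -25.2095
Step 3: Compute Lagrangian.
L = 43.3819 + 12*-25.2095 = -259.1321


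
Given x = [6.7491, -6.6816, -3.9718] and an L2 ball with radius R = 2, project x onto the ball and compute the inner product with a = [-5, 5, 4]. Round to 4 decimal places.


Step 1: Compute ||x|| (intermediates to 6 decimals).
||x|| = sqrt(6.7491^2 + (-6.6816)^2 + (-3.9718)^2) = 10.29414
Step 2: Project.
Since ||x|| > R, scale = R/||x|| = 2/10.29414 = 0.194285, proj(x) = scale * x
proj(x) = [1.311249, -1.298135, -0.771661]
Step 3: Dot product.
a^T * proj(x) = -5*1.311249 + 5*(-1.298135) + 4*(-0.771661) = -16.1336


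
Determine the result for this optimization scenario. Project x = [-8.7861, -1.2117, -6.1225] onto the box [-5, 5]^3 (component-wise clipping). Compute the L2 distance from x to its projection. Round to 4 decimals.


Project each component onto [-5, 5].
clip(-8.7861) = -5.0, clip(-1.2117) = -1.2117, clip(-6.1225) = -5.0
Projection = [-5.0, -1.2117, -5.0]
Squared diffs: [14.3346, 0.0, 1.26]
Distance = sqrt(15.5946) = 3.949


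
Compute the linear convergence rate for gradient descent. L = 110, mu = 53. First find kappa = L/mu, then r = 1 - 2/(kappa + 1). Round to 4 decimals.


Step 1: Compute the condition number.
kappa = L/mu = 110/53 = 2.0755
Step 2: Compute the convergence rate.
r = 1 - 2/(kappa + 1) = 1 - 2*mu/(L + mu) = (L - mu)/(L + mu) = 57/163 = 0.3497


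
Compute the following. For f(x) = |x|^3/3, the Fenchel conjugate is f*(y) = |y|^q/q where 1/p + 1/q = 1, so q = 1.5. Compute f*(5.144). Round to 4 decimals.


The conjugate exponent q satisfies 1/p + 1/q = 1.
p = 3, so q = 3/(3 - 1) = 1.5
|y|^q = 5.144^1.5 = 11.6668
f*(5.144) = 11.6668 / 1.5 = 7.7779


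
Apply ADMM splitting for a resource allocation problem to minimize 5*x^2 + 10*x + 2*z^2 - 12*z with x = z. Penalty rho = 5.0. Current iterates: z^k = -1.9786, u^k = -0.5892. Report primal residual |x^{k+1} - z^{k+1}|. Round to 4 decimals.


ADMM iteration with rho = 5.0, z^k = -1.9786, u^k = -0.5892
Step 1: x-update.
Minimize 5*x^2 + 10*x + (5.0/2)*(x + 1.9786 - 0.5892)^2
FOC: (2*5 + 5.0)*x = -10 + 5.0*(-1.9786 + 0.5892)
x^{k+1} = -1.1298
Step 2: z-update.
Minimize 2*z^2 - 12*z + (5.0/2)*(-1.1298 - z - 0.5892)^2
FOC: (2*2 + 5.0)*z = 12 + 5.0*(-1.1298 - 0.5892)
z^{k+1} = 0.3783
Step 3: u-update.
u^{k+1} = -0.5892 - 1.1298 - 0.3783 = -2.0973
Step 4: Primal residual = |-1.1298 - 0.3783| = 1.5081


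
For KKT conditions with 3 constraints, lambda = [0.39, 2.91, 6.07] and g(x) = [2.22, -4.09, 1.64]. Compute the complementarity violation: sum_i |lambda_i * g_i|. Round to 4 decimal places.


KKT complementary slackness check:
lambda_1 * g_1 = 0.39 * 2.22 = 0.8658
lambda_2 * g_2 = 2.91 * -4.09 = -11.9019
lambda_3 * g_3 = 6.07 * 1.64 = 9.9548
Total violation = 0.8658 + 11.9019 + 9.9548 = 22.7225


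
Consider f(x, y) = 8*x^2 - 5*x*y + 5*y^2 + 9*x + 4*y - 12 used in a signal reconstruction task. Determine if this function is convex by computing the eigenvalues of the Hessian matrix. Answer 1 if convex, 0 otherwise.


The Hessian of f(x,y) = 8*x^2 - 5*x*y + 5*y^2 + 9*x + 4*y - 12 is:
H = [[16, -5], [-5, 10]]
Trace = 16 + 10 = 26
Determinant = 16*10 - (-5)^2 = 135
Discriminant = (26)^2 - 4*135 = 136.0
Eigenvalues: lambda_1 = 7.169, lambda_2 = 18.831
The function is convex.

1


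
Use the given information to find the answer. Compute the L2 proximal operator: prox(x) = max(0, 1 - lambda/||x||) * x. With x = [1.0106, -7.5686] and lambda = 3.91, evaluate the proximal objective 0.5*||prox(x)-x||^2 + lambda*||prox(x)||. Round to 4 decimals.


Step 1: Compute ||x||.
||x|| = 7.6358
Step 2: Compute scaling factor.
scale = max(0, 1 - 3.91/7.6358) = 0.4879
Step 3: prox(x) = [0.4931, -3.693]
||prox(x)|| = 3.7258
Step 4: Proximal objective.
0.5*||prox-x||^2 = 7.6441
lambda*||prox|| = 14.5679
Total = 22.2118


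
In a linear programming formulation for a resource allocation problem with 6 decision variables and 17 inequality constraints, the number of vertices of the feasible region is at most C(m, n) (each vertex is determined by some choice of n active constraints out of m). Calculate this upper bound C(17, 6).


Each vertex corresponds to some choice of n active constraints out of m, so the number of vertices is at most C(m, n) = m! / (n!(m-n)!).
m = 17, n = 6
Numerator: 17 * 16 * 15 * 14 * 13 * 12
Denominator: 6! = 720
C(17, 6) = 12376
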